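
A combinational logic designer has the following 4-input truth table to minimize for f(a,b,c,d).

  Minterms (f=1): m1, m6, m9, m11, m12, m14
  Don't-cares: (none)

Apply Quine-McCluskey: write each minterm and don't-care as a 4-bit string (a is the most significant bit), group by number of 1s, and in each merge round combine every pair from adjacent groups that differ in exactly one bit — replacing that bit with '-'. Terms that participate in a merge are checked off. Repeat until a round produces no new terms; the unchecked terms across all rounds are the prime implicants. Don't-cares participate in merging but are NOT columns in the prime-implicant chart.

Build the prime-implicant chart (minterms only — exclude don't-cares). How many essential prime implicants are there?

size-2^0 implicants → 0001(✓)  0110(✓)  1001(✓)  1011(✓)  1100(✓)  1110(✓)
size-2^1 implicants → -001  -110  10-1  11-0
Unchecked terms (primes): -001, -110, 10-1, 11-0
Minterm coverage:
  m1 ⊆ -001 [E]
  m6 ⊆ -110 [E]
  m9 ⊆ -001,10-1
  m11 ⊆ 10-1 [E]
  m12 ⊆ 11-0 [E]
  m14 ⊆ -110,11-0
E = {-001, -110, 10-1, 11-0}

4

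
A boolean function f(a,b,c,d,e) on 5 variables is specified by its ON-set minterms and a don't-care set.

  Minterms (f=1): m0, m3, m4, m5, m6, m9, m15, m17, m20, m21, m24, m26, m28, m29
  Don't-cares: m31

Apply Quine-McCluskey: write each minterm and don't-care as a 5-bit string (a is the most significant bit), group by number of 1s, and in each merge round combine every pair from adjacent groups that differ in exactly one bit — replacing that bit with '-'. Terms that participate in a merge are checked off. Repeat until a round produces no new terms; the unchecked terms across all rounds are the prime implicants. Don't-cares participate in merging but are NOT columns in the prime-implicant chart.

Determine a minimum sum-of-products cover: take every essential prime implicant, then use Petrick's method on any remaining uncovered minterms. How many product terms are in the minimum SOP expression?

9

Round 0: 00000✓ 00011 00100✓ 00101✓ 00110✓ 01001 01111✓ 10001✓ 10100✓ 10101✓ 11000✓ 11010✓ 11100✓ 11101✓ 11111✓
Round 1: -0100✓ -0101✓ -1111 00-00 001-0 0010-✓ 1-100✓ 1-101✓ 10-01 1010-✓ 11-00 110-0 111-1 1110-✓
Round 2: -010- 1-10-
PIs = {-010-, -1111, 00-00, 00011, 001-0, 01001, 1-10-, 10-01, 11-00, 110-0, 111-1}
Coverage chart:
  m0: 00-00 ←essential
  m3: 00011 ←essential
  m4: -010-,00-00,001-0
  m5: -010- ←essential
  m6: 001-0 ←essential
  m9: 01001 ←essential
  m15: -1111 ←essential
  m17: 10-01 ←essential
  m20: -010-,1-10-
  m21: -010-,1-10-,10-01
  m24: 11-00,110-0
  m26: 110-0 ←essential
  m28: 1-10-,11-00
  m29: 1-10-,111-1
Essential: -010-, -1111, 00-00, 00011, 001-0, 01001, 10-01, 110-0
Petrick residual → 1-10-
Min cover (9 terms): b'cd' + bcde + a'b'd'e' + a'b'c'de + a'b'ce' + a'bc'd'e + acd' + ab'd'e + abc'e'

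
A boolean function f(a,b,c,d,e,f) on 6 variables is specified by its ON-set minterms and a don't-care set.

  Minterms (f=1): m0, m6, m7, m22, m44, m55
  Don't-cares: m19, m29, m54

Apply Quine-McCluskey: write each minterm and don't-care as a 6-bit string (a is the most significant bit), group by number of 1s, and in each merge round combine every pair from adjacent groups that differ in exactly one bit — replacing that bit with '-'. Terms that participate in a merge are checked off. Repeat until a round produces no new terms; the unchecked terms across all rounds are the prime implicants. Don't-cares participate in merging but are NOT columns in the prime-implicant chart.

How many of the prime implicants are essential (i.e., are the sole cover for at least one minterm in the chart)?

4

[col 0] 000000, 000110*, 000111*, 010011, 010110*, 011101, 101100, 110110*, 110111*
[col 1] -10110, 0-0110, 00011-, 11011-
Prime implicants: -10110, 0-0110, 000000, 00011-, 010011, 011101, 101100, 11011-
PI chart (minterm → PIs covering it):
  0 | 000000  (sole → essential)
  6 | 0-0110,00011-
  7 | 00011-  (sole → essential)
  22 | -10110,0-0110
  44 | 101100  (sole → essential)
  55 | 11011-  (sole → essential)
Essential prime implicants: 000000, 00011-, 101100, 11011-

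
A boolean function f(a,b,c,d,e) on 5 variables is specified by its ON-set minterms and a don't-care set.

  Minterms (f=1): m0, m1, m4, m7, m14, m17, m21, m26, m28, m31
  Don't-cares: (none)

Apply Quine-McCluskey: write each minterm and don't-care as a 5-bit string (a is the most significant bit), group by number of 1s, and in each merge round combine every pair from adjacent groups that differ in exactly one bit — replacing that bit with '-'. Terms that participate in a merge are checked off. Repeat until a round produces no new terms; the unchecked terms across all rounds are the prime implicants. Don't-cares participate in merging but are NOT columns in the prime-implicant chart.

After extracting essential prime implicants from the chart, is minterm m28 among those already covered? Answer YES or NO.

size-2^0 implicants → 00000(✓)  00001(✓)  00100(✓)  00111  01110  10001(✓)  10101(✓)  11010  11100  11111
size-2^1 implicants → -0001  00-00  0000-  10-01
Unchecked terms (primes): -0001, 00-00, 0000-, 00111, 01110, 10-01, 11010, 11100, 11111
Minterm coverage:
  m0 ⊆ 00-00,0000-
  m1 ⊆ -0001,0000-
  m4 ⊆ 00-00 [E]
  m7 ⊆ 00111 [E]
  m14 ⊆ 01110 [E]
  m17 ⊆ -0001,10-01
  m21 ⊆ 10-01 [E]
  m26 ⊆ 11010 [E]
  m28 ⊆ 11100 [E]
  m31 ⊆ 11111 [E]
E = {00-00, 00111, 01110, 10-01, 11010, 11100, 11111}

YES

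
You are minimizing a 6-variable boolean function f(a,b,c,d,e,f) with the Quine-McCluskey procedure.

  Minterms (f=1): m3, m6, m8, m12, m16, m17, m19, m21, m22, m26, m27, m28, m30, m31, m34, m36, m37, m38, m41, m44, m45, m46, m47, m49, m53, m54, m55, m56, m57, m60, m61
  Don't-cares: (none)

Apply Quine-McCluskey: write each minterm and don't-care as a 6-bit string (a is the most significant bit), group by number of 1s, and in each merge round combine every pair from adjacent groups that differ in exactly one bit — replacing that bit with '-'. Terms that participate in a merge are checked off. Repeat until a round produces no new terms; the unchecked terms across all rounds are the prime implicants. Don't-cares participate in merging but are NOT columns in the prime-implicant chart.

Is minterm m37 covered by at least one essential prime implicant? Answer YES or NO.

Round 0: 000011✓ 000110✓ 001000✓ 001100✓ 010000✓ 010001✓ 010011✓ 010101✓ 010110✓ 011010✓ 011011✓ 011100✓ 011110✓ 011111✓ 100010✓ 100100✓ 100101✓ 100110✓ 101001✓ 101100✓ 101101✓ 101110✓ 101111✓ 110001✓ 110101✓ 110110✓ 110111✓ 111000✓ 111001✓ 111100✓ 111101✓
Round 1: -00110✓ -01100✓ -10001✓ -10101✓ -10110✓ -11100✓ 0-0011 0-0110✓ 0-1100✓ 001-00 01-011 01-110 010-01✓ 0100-1 01000- 011-10✓ 011-11✓ 01101-✓ 0111-0 01111-✓ 1-0101✓ 1-0110✓ 1-1001✓ 1-1100✓ 1-1101✓ 10-100✓ 10-101✓ 10-110✓ 100-10 1001-0✓ 10010-✓ 101-01✓ 1011-0✓ 1011-1✓ 10110-✓ 10111-✓ 11-001✓ 11-101✓ 110-01✓ 1101-1 11011- 111-00✓ 111-01✓ 11100-✓ 11110-✓
Round 2: --0110 --1100 -10-01 011-1- 1--101 1-1-01 1-110- 10-1-0 10-10- 1011-- 11--01 111-0-
PIs = {--0110, --1100, -10-01, 0-0011, 001-00, 01-011, 01-110, 0100-1, 01000-, 011-1-, 0111-0, 1--101, 1-1-01, 1-110-, 10-1-0, 10-10-, 100-10, 1011--, 11--01, 1101-1, 11011-, 111-0-}
Coverage chart:
  m3: 0-0011 ←essential
  m6: --0110 ←essential
  m8: 001-00 ←essential
  m12: --1100,001-00
  m16: 01000- ←essential
  m17: -10-01,0100-1,01000-
  m19: 0-0011,01-011,0100-1
  m21: -10-01 ←essential
  m22: --0110,01-110
  m26: 011-1- ←essential
  m27: 01-011,011-1-
  m28: --1100,0111-0
  m30: 01-110,011-1-,0111-0
  m31: 011-1- ←essential
  m34: 100-10 ←essential
  m36: 10-1-0,10-10-
  m37: 1--101,10-10-
  m38: --0110,10-1-0,100-10
  m41: 1-1-01 ←essential
  m44: --1100,1-110-,10-1-0,10-10-,1011--
  m45: 1--101,1-1-01,1-110-,10-10-,1011--
  m46: 10-1-0,1011--
  m47: 1011-- ←essential
  m49: -10-01,11--01
  m53: -10-01,1--101,11--01,1101-1
  m54: --0110,11011-
  m55: 1101-1,11011-
  m56: 111-0- ←essential
  m57: 1-1-01,11--01,111-0-
  m60: --1100,1-110-,111-0-
  m61: 1--101,1-1-01,1-110-,11--01,111-0-
Essential: --0110, -10-01, 0-0011, 001-00, 01000-, 011-1-, 1-1-01, 100-10, 1011--, 111-0-

NO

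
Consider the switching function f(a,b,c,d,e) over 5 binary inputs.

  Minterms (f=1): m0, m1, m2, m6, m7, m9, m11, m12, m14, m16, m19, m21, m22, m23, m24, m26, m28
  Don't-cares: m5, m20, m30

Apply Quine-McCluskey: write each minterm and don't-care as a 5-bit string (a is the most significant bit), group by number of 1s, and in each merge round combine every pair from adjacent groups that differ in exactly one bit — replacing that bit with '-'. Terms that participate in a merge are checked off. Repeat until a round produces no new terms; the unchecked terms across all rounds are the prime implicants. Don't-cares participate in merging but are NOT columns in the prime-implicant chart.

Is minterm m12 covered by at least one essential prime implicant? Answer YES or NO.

YES

[col 0] 00000*, 00001*, 00010*, 00101*, 00110*, 00111*, 01001*, 01011*, 01100*, 01110*, 10000*, 10011*, 10100*, 10101*, 10110*, 10111*, 11000*, 11010*, 11100*, 11110*
[col 1] -0000, -0101*, -0110*, -0111*, -1100*, -1110*, 0-001, 0-110*, 00-01, 00-10, 000-0, 0000-, 001-1*, 0011-*, 010-1, 011-0*, 1-000*, 1-100*, 1-110*, 10-00*, 10-11, 101-0*, 101-1*, 1010-*, 1011-*, 11-00*, 11-10*, 110-0*, 111-0*
[col 2] --110, -01-1, -011-, -11-0, 1--00, 1-1-0, 101--, 11--0
Prime implicants: --110, -0000, -01-1, -011-, -11-0, 0-001, 00-01, 00-10, 000-0, 0000-, 010-1, 1--00, 1-1-0, 10-11, 101--, 11--0
PI chart (minterm → PIs covering it):
  0 | -0000,000-0,0000-
  1 | 0-001,00-01,0000-
  2 | 00-10,000-0
  6 | --110,-011-,00-10
  7 | -01-1,-011-
  9 | 0-001,010-1
  11 | 010-1  (sole → essential)
  12 | -11-0  (sole → essential)
  14 | --110,-11-0
  16 | -0000,1--00
  19 | 10-11  (sole → essential)
  21 | -01-1,101--
  22 | --110,-011-,1-1-0,101--
  23 | -01-1,-011-,10-11,101--
  24 | 1--00,11--0
  26 | 11--0  (sole → essential)
  28 | -11-0,1--00,1-1-0,11--0
Essential prime implicants: -11-0, 010-1, 10-11, 11--0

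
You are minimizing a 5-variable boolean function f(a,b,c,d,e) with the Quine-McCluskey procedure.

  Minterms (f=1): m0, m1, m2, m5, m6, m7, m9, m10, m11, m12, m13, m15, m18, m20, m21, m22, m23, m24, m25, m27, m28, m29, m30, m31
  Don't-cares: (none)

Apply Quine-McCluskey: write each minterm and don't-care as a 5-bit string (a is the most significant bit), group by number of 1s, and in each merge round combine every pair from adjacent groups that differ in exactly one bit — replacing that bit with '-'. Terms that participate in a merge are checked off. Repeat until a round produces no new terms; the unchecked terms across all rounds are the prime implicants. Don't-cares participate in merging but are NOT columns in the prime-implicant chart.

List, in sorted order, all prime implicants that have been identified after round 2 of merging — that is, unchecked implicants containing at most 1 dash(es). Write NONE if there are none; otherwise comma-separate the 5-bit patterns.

size-2^0 implicants → 00000(✓)  00001(✓)  00010(✓)  00101(✓)  00110(✓)  00111(✓)  01001(✓)  01010(✓)  01011(✓)  01100(✓)  01101(✓)  01111(✓)  10010(✓)  10100(✓)  10101(✓)  10110(✓)  10111(✓)  11000(✓)  11001(✓)  11011(✓)  11100(✓)  11101(✓)  11110(✓)  11111(✓)
size-2^1 implicants → -0010(✓)  -0101(✓)  -0110(✓)  -0111(✓)  -1001(✓)  -1011(✓)  -1100(✓)  -1101(✓)  -1111(✓)  0-001(✓)  0-010  0-101(✓)  0-111(✓)  00-01(✓)  00-10(✓)  000-0  0000-  001-1(✓)  0011-(✓)  01-01(✓)  01-11(✓)  010-1(✓)  0101-  011-1(✓)  0110-(✓)  1-100(✓)  1-101(✓)  1-110(✓)  1-111(✓)  10-10(✓)  101-0(✓)  101-1(✓)  1010-(✓)  1011-(✓)  11-00(✓)  11-01(✓)  11-11(✓)  110-1(✓)  1100-(✓)  111-0(✓)  111-1(✓)  1110-(✓)  1111-(✓)
size-2^2 implicants → --101(✓)  --111(✓)  -0-10  -01-1(✓)  -011-  -1-01(✓)  -1-11(✓)  -10-1(✓)  -11-1(✓)  -110-  0--01  0-1-1(✓)  01--1(✓)  1-1-0(✓)  1-1-1(✓)  1-10-(✓)  1-11-(✓)  101--(✓)  11--1(✓)  11-0-  111--(✓)
size-2^3 implicants → --1-1  -1--1  1-1--
Unchecked terms (primes): --1-1, -0-10, -011-, -1--1, -110-, 0--01, 0-010, 000-0, 0000-, 0101-, 1-1--, 11-0-

0-010, 000-0, 0000-, 0101-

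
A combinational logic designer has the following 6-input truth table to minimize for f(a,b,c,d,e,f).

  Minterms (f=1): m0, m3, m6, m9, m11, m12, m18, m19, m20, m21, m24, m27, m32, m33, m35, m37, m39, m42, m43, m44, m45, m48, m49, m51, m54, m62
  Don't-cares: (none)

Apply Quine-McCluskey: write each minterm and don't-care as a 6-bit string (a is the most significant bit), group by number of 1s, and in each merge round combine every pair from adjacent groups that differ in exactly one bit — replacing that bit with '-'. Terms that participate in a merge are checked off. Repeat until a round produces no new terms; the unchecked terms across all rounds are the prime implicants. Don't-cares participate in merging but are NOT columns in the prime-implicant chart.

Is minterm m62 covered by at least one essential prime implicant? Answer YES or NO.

size-2^0 implicants → 000000(✓)  000011(✓)  000110  001001(✓)  001011(✓)  001100(✓)  010010(✓)  010011(✓)  010100(✓)  010101(✓)  011000  011011(✓)  100000(✓)  100001(✓)  100011(✓)  100101(✓)  100111(✓)  101010(✓)  101011(✓)  101100(✓)  101101(✓)  110000(✓)  110001(✓)  110011(✓)  110110(✓)  111110(✓)
size-2^1 implicants → -00000  -00011(✓)  -01011(✓)  -01100  -10011(✓)  0-0011(✓)  0-1011(✓)  00-011(✓)  0010-1  01-011(✓)  01001-  01010-  1-0000(✓)  1-0001(✓)  1-0011(✓)  10-011(✓)  10-101  100-01(✓)  100-11(✓)  1000-1(✓)  10000-(✓)  1001-1(✓)  10101-  10110-  11-110  1100-1(✓)  11000-(✓)
size-2^2 implicants → --0011  -0-011  0--011  1-00-1  1-000-  100--1
Unchecked terms (primes): --0011, -0-011, -00000, -01100, 0--011, 000110, 0010-1, 01001-, 01010-, 011000, 1-00-1, 1-000-, 10-101, 100--1, 10101-, 10110-, 11-110
Minterm coverage:
  m0 ⊆ -00000 [E]
  m3 ⊆ --0011,-0-011,0--011
  m6 ⊆ 000110 [E]
  m9 ⊆ 0010-1 [E]
  m11 ⊆ -0-011,0--011,0010-1
  m12 ⊆ -01100 [E]
  m18 ⊆ 01001- [E]
  m19 ⊆ --0011,0--011,01001-
  m20 ⊆ 01010- [E]
  m21 ⊆ 01010- [E]
  m24 ⊆ 011000 [E]
  m27 ⊆ 0--011 [E]
  m32 ⊆ -00000,1-000-
  m33 ⊆ 1-00-1,1-000-,100--1
  m35 ⊆ --0011,-0-011,1-00-1,100--1
  m37 ⊆ 10-101,100--1
  m39 ⊆ 100--1 [E]
  m42 ⊆ 10101- [E]
  m43 ⊆ -0-011,10101-
  m44 ⊆ -01100,10110-
  m45 ⊆ 10-101,10110-
  m48 ⊆ 1-000- [E]
  m49 ⊆ 1-00-1,1-000-
  m51 ⊆ --0011,1-00-1
  m54 ⊆ 11-110 [E]
  m62 ⊆ 11-110 [E]
E = {-00000, -01100, 0--011, 000110, 0010-1, 01001-, 01010-, 011000, 1-000-, 100--1, 10101-, 11-110}

YES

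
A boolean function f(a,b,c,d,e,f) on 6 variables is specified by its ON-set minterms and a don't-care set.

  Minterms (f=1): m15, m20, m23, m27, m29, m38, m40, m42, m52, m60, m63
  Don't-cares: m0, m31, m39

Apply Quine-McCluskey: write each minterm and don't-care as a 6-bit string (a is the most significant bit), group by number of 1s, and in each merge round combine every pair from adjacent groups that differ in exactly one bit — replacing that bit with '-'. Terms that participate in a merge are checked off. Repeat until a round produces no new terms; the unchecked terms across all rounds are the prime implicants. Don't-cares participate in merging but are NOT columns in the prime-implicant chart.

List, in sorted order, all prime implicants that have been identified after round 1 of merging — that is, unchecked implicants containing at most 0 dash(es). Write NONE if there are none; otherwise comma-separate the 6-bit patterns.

000000

[col 0] 000000, 001111*, 010100*, 010111*, 011011*, 011101*, 011111*, 100110*, 100111*, 101000*, 101010*, 110100*, 111100*, 111111*
[col 1] -10100, -11111, 0-1111, 01-111, 011-11, 0111-1, 10011-, 1010-0, 11-100
Prime implicants: -10100, -11111, 0-1111, 000000, 01-111, 011-11, 0111-1, 10011-, 1010-0, 11-100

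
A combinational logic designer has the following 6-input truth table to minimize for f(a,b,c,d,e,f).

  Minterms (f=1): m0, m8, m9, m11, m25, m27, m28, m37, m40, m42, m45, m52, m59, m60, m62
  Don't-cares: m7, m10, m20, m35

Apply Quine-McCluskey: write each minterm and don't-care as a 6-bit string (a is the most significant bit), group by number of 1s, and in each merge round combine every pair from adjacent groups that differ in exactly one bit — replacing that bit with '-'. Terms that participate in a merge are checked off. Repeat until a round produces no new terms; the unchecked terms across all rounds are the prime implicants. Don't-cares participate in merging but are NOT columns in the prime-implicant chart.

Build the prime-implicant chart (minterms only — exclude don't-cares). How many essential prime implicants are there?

Round 0: 000000✓ 000111 001000✓ 001001✓ 001010✓ 001011✓ 010100✓ 011001✓ 011011✓ 011100✓ 100011 100101✓ 101000✓ 101010✓ 101101✓ 110100✓ 111011✓ 111100✓ 111110✓
Round 1: -01000✓ -01010✓ -10100✓ -11011 -11100✓ 0-1001✓ 0-1011✓ 00-000 0010-0✓ 0010-1✓ 00100-✓ 00101-✓ 01-100✓ 0110-1✓ 10-101 1010-0✓ 11-100✓ 1111-0
Round 2: -010-0 -1-100 0-10-1 0010--
PIs = {-010-0, -1-100, -11011, 0-10-1, 00-000, 000111, 0010--, 10-101, 100011, 1111-0}
Coverage chart:
  m0: 00-000 ←essential
  m8: -010-0,00-000,0010--
  m9: 0-10-1,0010--
  m11: 0-10-1,0010--
  m25: 0-10-1 ←essential
  m27: -11011,0-10-1
  m28: -1-100 ←essential
  m37: 10-101 ←essential
  m40: -010-0 ←essential
  m42: -010-0 ←essential
  m45: 10-101 ←essential
  m52: -1-100 ←essential
  m59: -11011 ←essential
  m60: -1-100,1111-0
  m62: 1111-0 ←essential
Essential: -010-0, -1-100, -11011, 0-10-1, 00-000, 10-101, 1111-0

7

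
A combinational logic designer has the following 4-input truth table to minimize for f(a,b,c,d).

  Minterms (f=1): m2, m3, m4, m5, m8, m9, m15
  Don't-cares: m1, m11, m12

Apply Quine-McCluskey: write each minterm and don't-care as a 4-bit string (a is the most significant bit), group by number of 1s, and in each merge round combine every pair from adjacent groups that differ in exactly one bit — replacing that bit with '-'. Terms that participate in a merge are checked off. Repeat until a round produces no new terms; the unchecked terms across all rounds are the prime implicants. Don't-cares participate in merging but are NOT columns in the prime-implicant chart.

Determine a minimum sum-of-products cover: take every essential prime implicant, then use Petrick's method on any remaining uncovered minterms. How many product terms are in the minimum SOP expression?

size-2^0 implicants → 0001(✓)  0010(✓)  0011(✓)  0100(✓)  0101(✓)  1000(✓)  1001(✓)  1011(✓)  1100(✓)  1111(✓)
size-2^1 implicants → -001(✓)  -011(✓)  -100  0-01  00-1(✓)  001-  010-  1-00  1-11  10-1(✓)  100-
size-2^2 implicants → -0-1
Unchecked terms (primes): -0-1, -100, 0-01, 001-, 010-, 1-00, 1-11, 100-
Minterm coverage:
  m2 ⊆ 001- [E]
  m3 ⊆ -0-1,001-
  m4 ⊆ -100,010-
  m5 ⊆ 0-01,010-
  m8 ⊆ 1-00,100-
  m9 ⊆ -0-1,100-
  m15 ⊆ 1-11 [E]
E = {001-, 1-11}
Petrick residual → 010-, 100-
Cover = a'b'c + a'bc' + acd + ab'c'  |cover|=4

4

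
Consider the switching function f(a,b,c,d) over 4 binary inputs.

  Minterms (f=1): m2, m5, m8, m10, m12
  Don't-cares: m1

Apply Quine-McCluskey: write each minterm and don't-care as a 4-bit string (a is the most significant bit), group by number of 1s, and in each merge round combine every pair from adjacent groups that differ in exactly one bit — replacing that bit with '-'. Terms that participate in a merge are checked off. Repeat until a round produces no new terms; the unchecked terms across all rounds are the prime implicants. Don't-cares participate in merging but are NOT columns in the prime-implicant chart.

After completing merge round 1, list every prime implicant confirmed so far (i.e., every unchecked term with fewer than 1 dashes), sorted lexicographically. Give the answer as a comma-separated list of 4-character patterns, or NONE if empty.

size-2^0 implicants → 0001(✓)  0010(✓)  0101(✓)  1000(✓)  1010(✓)  1100(✓)
size-2^1 implicants → -010  0-01  1-00  10-0
Unchecked terms (primes): -010, 0-01, 1-00, 10-0

NONE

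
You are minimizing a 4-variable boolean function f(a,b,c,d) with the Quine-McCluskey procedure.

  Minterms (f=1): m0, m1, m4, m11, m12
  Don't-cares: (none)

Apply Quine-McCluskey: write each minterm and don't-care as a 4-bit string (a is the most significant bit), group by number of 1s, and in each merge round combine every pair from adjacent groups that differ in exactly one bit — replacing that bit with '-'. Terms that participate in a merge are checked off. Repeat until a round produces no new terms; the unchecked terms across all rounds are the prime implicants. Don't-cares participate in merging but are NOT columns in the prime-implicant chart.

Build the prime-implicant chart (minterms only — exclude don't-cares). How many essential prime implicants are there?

size-2^0 implicants → 0000(✓)  0001(✓)  0100(✓)  1011  1100(✓)
size-2^1 implicants → -100  0-00  000-
Unchecked terms (primes): -100, 0-00, 000-, 1011
Minterm coverage:
  m0 ⊆ 0-00,000-
  m1 ⊆ 000- [E]
  m4 ⊆ -100,0-00
  m11 ⊆ 1011 [E]
  m12 ⊆ -100 [E]
E = {-100, 000-, 1011}

3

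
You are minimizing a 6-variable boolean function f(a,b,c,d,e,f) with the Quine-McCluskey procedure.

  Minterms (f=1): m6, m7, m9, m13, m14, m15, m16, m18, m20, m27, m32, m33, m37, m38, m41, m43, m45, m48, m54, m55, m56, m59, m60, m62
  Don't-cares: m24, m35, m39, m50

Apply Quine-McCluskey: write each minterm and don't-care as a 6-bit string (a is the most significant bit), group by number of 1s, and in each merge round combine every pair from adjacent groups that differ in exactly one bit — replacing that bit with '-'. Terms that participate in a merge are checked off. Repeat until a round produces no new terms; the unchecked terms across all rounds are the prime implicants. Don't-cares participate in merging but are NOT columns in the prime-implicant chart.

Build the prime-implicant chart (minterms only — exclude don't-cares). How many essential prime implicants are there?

6

size-2^0 implicants → 000110(✓)  000111(✓)  001001(✓)  001101(✓)  001110(✓)  001111(✓)  010000(✓)  010010(✓)  010100(✓)  011000(✓)  011011(✓)  100000(✓)  100001(✓)  100011(✓)  100101(✓)  100110(✓)  100111(✓)  101001(✓)  101011(✓)  101101(✓)  110000(✓)  110010(✓)  110110(✓)  110111(✓)  111000(✓)  111011(✓)  111100(✓)  111110(✓)
size-2^1 implicants → -00110(✓)  -00111(✓)  -01001(✓)  -01101(✓)  -10000(✓)  -10010(✓)  -11000(✓)  -11011  00-110(✓)  00-111(✓)  00011-(✓)  001-01(✓)  0011-1  00111-(✓)  01-000(✓)  010-00  0100-0(✓)  1-0000  1-0110(✓)  1-0111(✓)  1-1011  10-001(✓)  10-011(✓)  10-101(✓)  100-01(✓)  100-11(✓)  1000-1(✓)  10000-  1001-1(✓)  10011-(✓)  101-01(✓)  1010-1(✓)  11-000(✓)  11-110  110-10  1100-0(✓)  11011-(✓)  111-00  1111-0
size-2^2 implicants → -0011-  -01-01  -1-000  -100-0  00-11-  1-011-  10--01  10-0-1  100--1
Unchecked terms (primes): -0011-, -01-01, -1-000, -100-0, -11011, 00-11-, 0011-1, 010-00, 1-0000, 1-011-, 1-1011, 10--01, 10-0-1, 100--1, 10000-, 11-110, 110-10, 111-00, 1111-0
Minterm coverage:
  m6 ⊆ -0011-,00-11-
  m7 ⊆ -0011-,00-11-
  m9 ⊆ -01-01 [E]
  m13 ⊆ -01-01,0011-1
  m14 ⊆ 00-11- [E]
  m15 ⊆ 00-11-,0011-1
  m16 ⊆ -1-000,-100-0,010-00
  m18 ⊆ -100-0 [E]
  m20 ⊆ 010-00 [E]
  m27 ⊆ -11011 [E]
  m32 ⊆ 1-0000,10000-
  m33 ⊆ 10--01,10-0-1,100--1,10000-
  m37 ⊆ 10--01,100--1
  m38 ⊆ -0011-,1-011-
  m41 ⊆ -01-01,10--01,10-0-1
  m43 ⊆ 1-1011,10-0-1
  m45 ⊆ -01-01,10--01
  m48 ⊆ -1-000,-100-0,1-0000
  m54 ⊆ 1-011-,11-110,110-10
  m55 ⊆ 1-011- [E]
  m56 ⊆ -1-000,111-00
  m59 ⊆ -11011,1-1011
  m60 ⊆ 111-00,1111-0
  m62 ⊆ 11-110,1111-0
E = {-01-01, -100-0, -11011, 00-11-, 010-00, 1-011-}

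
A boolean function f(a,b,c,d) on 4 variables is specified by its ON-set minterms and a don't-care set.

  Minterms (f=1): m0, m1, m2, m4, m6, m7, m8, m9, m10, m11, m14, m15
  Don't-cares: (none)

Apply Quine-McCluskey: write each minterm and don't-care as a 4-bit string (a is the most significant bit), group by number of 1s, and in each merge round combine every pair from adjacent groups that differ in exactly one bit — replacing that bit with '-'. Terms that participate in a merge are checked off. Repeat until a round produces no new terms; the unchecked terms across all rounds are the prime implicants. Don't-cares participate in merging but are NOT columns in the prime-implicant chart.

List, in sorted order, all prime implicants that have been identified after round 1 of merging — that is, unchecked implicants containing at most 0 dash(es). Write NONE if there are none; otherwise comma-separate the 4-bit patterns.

NONE

Round 0: 0000✓ 0001✓ 0010✓ 0100✓ 0110✓ 0111✓ 1000✓ 1001✓ 1010✓ 1011✓ 1110✓ 1111✓
Round 1: -000✓ -001✓ -010✓ -110✓ -111✓ 0-00✓ 0-10✓ 00-0✓ 000-✓ 01-0✓ 011-✓ 1-10✓ 1-11✓ 10-0✓ 10-1✓ 100-✓ 101-✓ 111-✓
Round 2: --10 -0-0 -00- -11- 0--0 1-1- 10--
PIs = {--10, -0-0, -00-, -11-, 0--0, 1-1-, 10--}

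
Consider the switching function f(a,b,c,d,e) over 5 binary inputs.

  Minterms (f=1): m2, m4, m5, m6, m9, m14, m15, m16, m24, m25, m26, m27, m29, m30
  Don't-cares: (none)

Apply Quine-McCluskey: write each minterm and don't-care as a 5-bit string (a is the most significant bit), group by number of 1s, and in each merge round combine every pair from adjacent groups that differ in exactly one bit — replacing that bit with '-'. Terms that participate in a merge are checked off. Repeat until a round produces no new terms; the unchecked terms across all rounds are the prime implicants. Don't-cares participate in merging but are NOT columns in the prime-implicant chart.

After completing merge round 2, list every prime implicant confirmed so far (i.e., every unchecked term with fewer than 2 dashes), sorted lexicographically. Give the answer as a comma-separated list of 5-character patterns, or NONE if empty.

Round 0: 00010✓ 00100✓ 00101✓ 00110✓ 01001✓ 01110✓ 01111✓ 10000✓ 11000✓ 11001✓ 11010✓ 11011✓ 11101✓ 11110✓
Round 1: -1001 -1110 0-110 00-10 001-0 0010- 0111- 1-000 11-01 11-10 110-0✓ 110-1✓ 1100-✓ 1101-✓
Round 2: 110--
PIs = {-1001, -1110, 0-110, 00-10, 001-0, 0010-, 0111-, 1-000, 11-01, 11-10, 110--}

-1001, -1110, 0-110, 00-10, 001-0, 0010-, 0111-, 1-000, 11-01, 11-10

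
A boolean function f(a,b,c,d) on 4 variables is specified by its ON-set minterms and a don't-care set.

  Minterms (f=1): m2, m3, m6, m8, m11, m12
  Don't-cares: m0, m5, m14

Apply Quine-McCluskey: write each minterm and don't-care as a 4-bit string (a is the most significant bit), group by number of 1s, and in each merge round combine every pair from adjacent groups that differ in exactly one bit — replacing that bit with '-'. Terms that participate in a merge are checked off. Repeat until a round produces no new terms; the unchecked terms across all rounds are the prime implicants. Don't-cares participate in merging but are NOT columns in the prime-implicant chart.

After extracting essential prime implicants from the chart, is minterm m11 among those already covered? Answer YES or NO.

YES

[col 0] 0000*, 0010*, 0011*, 0101, 0110*, 1000*, 1011*, 1100*, 1110*
[col 1] -000, -011, -110, 0-10, 00-0, 001-, 1-00, 11-0
Prime implicants: -000, -011, -110, 0-10, 00-0, 001-, 0101, 1-00, 11-0
PI chart (minterm → PIs covering it):
  2 | 0-10,00-0,001-
  3 | -011,001-
  6 | -110,0-10
  8 | -000,1-00
  11 | -011  (sole → essential)
  12 | 1-00,11-0
Essential prime implicants: -011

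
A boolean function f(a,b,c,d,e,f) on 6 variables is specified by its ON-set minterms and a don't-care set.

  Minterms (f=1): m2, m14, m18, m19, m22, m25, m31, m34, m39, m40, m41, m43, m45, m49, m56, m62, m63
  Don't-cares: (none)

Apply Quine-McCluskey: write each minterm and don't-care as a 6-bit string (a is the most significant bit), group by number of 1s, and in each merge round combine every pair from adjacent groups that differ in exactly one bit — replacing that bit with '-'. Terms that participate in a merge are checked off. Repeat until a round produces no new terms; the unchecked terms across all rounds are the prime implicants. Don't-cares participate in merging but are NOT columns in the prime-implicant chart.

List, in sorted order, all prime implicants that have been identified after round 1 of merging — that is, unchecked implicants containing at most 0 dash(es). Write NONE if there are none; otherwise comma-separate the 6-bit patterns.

001110, 011001, 100111, 110001

Round 0: 000010✓ 001110 010010✓ 010011✓ 010110✓ 011001 011111✓ 100010✓ 100111 101000✓ 101001✓ 101011✓ 101101✓ 110001 111000✓ 111110✓ 111111✓
Round 1: -00010 -11111 0-0010 010-10 01001- 1-1000 101-01 1010-1 10100- 11111-
PIs = {-00010, -11111, 0-0010, 001110, 010-10, 01001-, 011001, 1-1000, 100111, 101-01, 1010-1, 10100-, 110001, 11111-}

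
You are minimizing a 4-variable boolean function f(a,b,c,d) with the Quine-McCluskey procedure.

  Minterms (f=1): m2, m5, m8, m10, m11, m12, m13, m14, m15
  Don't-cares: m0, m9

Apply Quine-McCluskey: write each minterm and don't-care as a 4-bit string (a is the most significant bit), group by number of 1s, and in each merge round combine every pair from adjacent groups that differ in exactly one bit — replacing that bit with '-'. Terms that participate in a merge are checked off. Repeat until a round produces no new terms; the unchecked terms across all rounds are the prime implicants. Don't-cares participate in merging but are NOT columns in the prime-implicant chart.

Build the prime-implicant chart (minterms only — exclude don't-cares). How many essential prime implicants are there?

[col 0] 0000*, 0010*, 0101*, 1000*, 1001*, 1010*, 1011*, 1100*, 1101*, 1110*, 1111*
[col 1] -000*, -010*, -101, 00-0*, 1-00*, 1-01*, 1-10*, 1-11*, 10-0*, 10-1*, 100-*, 101-*, 11-0*, 11-1*, 110-*, 111-*
[col 2] -0-0, 1--0*, 1--1*, 1-0-*, 1-1-*, 10--*, 11--*
[col 3] 1---
Prime implicants: -0-0, -101, 1---
PI chart (minterm → PIs covering it):
  2 | -0-0  (sole → essential)
  5 | -101  (sole → essential)
  8 | -0-0,1---
  10 | -0-0,1---
  11 | 1---  (sole → essential)
  12 | 1---  (sole → essential)
  13 | -101,1---
  14 | 1---  (sole → essential)
  15 | 1---  (sole → essential)
Essential prime implicants: -0-0, -101, 1---

3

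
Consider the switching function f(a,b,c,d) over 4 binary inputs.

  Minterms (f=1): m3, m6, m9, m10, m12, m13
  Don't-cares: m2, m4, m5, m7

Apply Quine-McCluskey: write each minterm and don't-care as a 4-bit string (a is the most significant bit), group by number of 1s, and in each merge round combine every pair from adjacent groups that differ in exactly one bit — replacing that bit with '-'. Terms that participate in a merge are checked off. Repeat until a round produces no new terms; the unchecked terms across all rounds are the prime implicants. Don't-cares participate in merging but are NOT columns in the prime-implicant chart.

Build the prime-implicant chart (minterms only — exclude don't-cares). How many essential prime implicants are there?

4

size-2^0 implicants → 0010(✓)  0011(✓)  0100(✓)  0101(✓)  0110(✓)  0111(✓)  1001(✓)  1010(✓)  1100(✓)  1101(✓)
size-2^1 implicants → -010  -100(✓)  -101(✓)  0-10(✓)  0-11(✓)  001-(✓)  01-0(✓)  01-1(✓)  010-(✓)  011-(✓)  1-01  110-(✓)
size-2^2 implicants → -10-  0-1-  01--
Unchecked terms (primes): -010, -10-, 0-1-, 01--, 1-01
Minterm coverage:
  m3 ⊆ 0-1- [E]
  m6 ⊆ 0-1-,01--
  m9 ⊆ 1-01 [E]
  m10 ⊆ -010 [E]
  m12 ⊆ -10- [E]
  m13 ⊆ -10-,1-01
E = {-010, -10-, 0-1-, 1-01}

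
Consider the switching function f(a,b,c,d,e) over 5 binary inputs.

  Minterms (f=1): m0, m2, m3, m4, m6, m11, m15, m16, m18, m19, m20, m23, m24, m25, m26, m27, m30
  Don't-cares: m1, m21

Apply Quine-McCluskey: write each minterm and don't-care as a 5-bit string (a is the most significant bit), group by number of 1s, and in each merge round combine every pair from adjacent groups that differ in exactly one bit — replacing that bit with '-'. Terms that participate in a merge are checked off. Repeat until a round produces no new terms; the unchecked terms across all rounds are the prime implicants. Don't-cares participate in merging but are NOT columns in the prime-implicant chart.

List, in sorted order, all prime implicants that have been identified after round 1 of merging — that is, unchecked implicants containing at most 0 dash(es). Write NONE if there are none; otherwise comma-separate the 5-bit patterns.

[col 0] 00000*, 00001*, 00010*, 00011*, 00100*, 00110*, 01011*, 01111*, 10000*, 10010*, 10011*, 10100*, 10101*, 10111*, 11000*, 11001*, 11010*, 11011*, 11110*
[col 1] -0000*, -0010*, -0011*, -0100*, -1011*, 0-011*, 00-00*, 00-10*, 000-0*, 000-1*, 0000-*, 0001-*, 001-0*, 01-11, 1-000*, 1-010*, 1-011*, 10-00*, 10-11, 100-0*, 1001-*, 101-1, 1010-, 11-10, 110-0*, 110-1*, 1100-*, 1101-*
[col 2] --011, -0-00, -00-0, -001-, 00--0, 000--, 1-0-0, 1-01-, 110--
Prime implicants: --011, -0-00, -00-0, -001-, 00--0, 000--, 01-11, 1-0-0, 1-01-, 10-11, 101-1, 1010-, 11-10, 110--

NONE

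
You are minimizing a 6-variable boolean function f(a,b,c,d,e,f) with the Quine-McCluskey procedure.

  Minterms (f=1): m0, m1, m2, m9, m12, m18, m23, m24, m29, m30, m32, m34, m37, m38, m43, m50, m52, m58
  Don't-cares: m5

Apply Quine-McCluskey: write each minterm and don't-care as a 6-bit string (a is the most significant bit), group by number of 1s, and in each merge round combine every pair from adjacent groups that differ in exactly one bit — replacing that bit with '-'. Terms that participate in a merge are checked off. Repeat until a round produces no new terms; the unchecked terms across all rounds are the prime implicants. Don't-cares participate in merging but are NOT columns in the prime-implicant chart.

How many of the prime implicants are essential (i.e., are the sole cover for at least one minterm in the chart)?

13

size-2^0 implicants → 000000(✓)  000001(✓)  000010(✓)  000101(✓)  001001(✓)  001100  010010(✓)  010111  011000  011101  011110  100000(✓)  100010(✓)  100101(✓)  100110(✓)  101011  110010(✓)  110100  111010(✓)
size-2^1 implicants → -00000(✓)  -00010(✓)  -00101  -10010(✓)  0-0010(✓)  00-001  000-01  0000-0(✓)  00000-  1-0010(✓)  100-10  1000-0(✓)  11-010
size-2^2 implicants → --0010  -000-0
Unchecked terms (primes): --0010, -000-0, -00101, 00-001, 000-01, 00000-, 001100, 010111, 011000, 011101, 011110, 100-10, 101011, 11-010, 110100
Minterm coverage:
  m0 ⊆ -000-0,00000-
  m1 ⊆ 00-001,000-01,00000-
  m2 ⊆ --0010,-000-0
  m9 ⊆ 00-001 [E]
  m12 ⊆ 001100 [E]
  m18 ⊆ --0010 [E]
  m23 ⊆ 010111 [E]
  m24 ⊆ 011000 [E]
  m29 ⊆ 011101 [E]
  m30 ⊆ 011110 [E]
  m32 ⊆ -000-0 [E]
  m34 ⊆ --0010,-000-0,100-10
  m37 ⊆ -00101 [E]
  m38 ⊆ 100-10 [E]
  m43 ⊆ 101011 [E]
  m50 ⊆ --0010,11-010
  m52 ⊆ 110100 [E]
  m58 ⊆ 11-010 [E]
E = {--0010, -000-0, -00101, 00-001, 001100, 010111, 011000, 011101, 011110, 100-10, 101011, 11-010, 110100}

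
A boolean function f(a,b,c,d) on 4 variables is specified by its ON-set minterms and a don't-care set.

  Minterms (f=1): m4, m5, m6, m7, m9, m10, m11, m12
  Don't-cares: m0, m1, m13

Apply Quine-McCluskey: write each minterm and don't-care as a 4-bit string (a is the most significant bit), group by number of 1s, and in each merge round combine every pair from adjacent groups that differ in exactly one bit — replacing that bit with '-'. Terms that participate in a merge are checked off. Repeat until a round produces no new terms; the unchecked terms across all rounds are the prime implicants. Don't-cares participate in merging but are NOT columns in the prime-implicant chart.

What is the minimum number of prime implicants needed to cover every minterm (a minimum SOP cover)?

Round 0: 0000✓ 0001✓ 0100✓ 0101✓ 0110✓ 0111✓ 1001✓ 1010✓ 1011✓ 1100✓ 1101✓
Round 1: -001✓ -100✓ -101✓ 0-00✓ 0-01✓ 000-✓ 01-0✓ 01-1✓ 010-✓ 011-✓ 1-01✓ 10-1 101- 110-✓
Round 2: --01 -10- 0-0- 01--
PIs = {--01, -10-, 0-0-, 01--, 10-1, 101-}
Coverage chart:
  m4: -10-,0-0-,01--
  m5: --01,-10-,0-0-,01--
  m6: 01-- ←essential
  m7: 01-- ←essential
  m9: --01,10-1
  m10: 101- ←essential
  m11: 10-1,101-
  m12: -10- ←essential
Essential: -10-, 01--, 101-
Petrick residual → --01
Min cover (4 terms): c'd + bc' + a'b + ab'c

4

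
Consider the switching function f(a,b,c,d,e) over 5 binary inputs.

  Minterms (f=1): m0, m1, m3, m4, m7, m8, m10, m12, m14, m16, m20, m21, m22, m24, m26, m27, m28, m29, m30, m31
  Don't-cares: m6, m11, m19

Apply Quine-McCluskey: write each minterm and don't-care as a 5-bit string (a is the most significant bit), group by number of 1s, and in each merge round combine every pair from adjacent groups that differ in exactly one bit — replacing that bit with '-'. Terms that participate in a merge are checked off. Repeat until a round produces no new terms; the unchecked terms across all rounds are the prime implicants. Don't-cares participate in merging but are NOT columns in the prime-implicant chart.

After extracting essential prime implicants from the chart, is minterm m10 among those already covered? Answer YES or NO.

size-2^0 implicants → 00000(✓)  00001(✓)  00011(✓)  00100(✓)  00110(✓)  00111(✓)  01000(✓)  01010(✓)  01011(✓)  01100(✓)  01110(✓)  10000(✓)  10011(✓)  10100(✓)  10101(✓)  10110(✓)  11000(✓)  11010(✓)  11011(✓)  11100(✓)  11101(✓)  11110(✓)  11111(✓)
size-2^1 implicants → -0000(✓)  -0011(✓)  -0100(✓)  -0110(✓)  -1000(✓)  -1010(✓)  -1011(✓)  -1100(✓)  -1110(✓)  0-000(✓)  0-011(✓)  0-100(✓)  0-110(✓)  00-00(✓)  00-11  000-1  0000-  001-0(✓)  0011-  01-00(✓)  01-10(✓)  010-0(✓)  0101-(✓)  011-0(✓)  1-000(✓)  1-011(✓)  1-100(✓)  1-101(✓)  1-110(✓)  10-00(✓)  101-0(✓)  1010-(✓)  11-00(✓)  11-10(✓)  11-11(✓)  110-0(✓)  1101-(✓)  111-0(✓)  111-1(✓)  1110-(✓)  1111-(✓)
size-2^2 implicants → --000(✓)  --011  --100(✓)  --110(✓)  -0-00(✓)  -01-0(✓)  -1-00(✓)  -1-10(✓)  -10-0(✓)  -101-  -11-0(✓)  0--00(✓)  0-1-0(✓)  01--0(✓)  1--00(✓)  1-1-0(✓)  1-10-  11--0(✓)  11-1-  111--
size-2^3 implicants → ---00  --1-0  -1--0
Unchecked terms (primes): ---00, --011, --1-0, -1--0, -101-, 00-11, 000-1, 0000-, 0011-, 1-10-, 11-1-, 111--
Minterm coverage:
  m0 ⊆ ---00,0000-
  m1 ⊆ 000-1,0000-
  m3 ⊆ --011,00-11,000-1
  m4 ⊆ ---00,--1-0
  m7 ⊆ 00-11,0011-
  m8 ⊆ ---00,-1--0
  m10 ⊆ -1--0,-101-
  m12 ⊆ ---00,--1-0,-1--0
  m14 ⊆ --1-0,-1--0
  m16 ⊆ ---00 [E]
  m20 ⊆ ---00,--1-0,1-10-
  m21 ⊆ 1-10- [E]
  m22 ⊆ --1-0 [E]
  m24 ⊆ ---00,-1--0
  m26 ⊆ -1--0,-101-,11-1-
  m27 ⊆ --011,-101-,11-1-
  m28 ⊆ ---00,--1-0,-1--0,1-10-,111--
  m29 ⊆ 1-10-,111--
  m30 ⊆ --1-0,-1--0,11-1-,111--
  m31 ⊆ 11-1-,111--
E = {---00, --1-0, 1-10-}

NO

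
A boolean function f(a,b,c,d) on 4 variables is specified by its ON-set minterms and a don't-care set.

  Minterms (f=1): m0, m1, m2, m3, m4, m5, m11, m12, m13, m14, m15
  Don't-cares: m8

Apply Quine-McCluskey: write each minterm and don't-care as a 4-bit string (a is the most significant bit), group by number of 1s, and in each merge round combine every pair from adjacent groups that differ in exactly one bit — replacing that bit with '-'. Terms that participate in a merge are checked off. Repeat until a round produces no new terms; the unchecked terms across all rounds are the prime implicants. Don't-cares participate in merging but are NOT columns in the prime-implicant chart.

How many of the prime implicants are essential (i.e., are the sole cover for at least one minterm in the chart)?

2

[col 0] 0000*, 0001*, 0010*, 0011*, 0100*, 0101*, 1000*, 1011*, 1100*, 1101*, 1110*, 1111*
[col 1] -000*, -011, -100*, -101*, 0-00*, 0-01*, 00-0*, 00-1*, 000-*, 001-*, 010-*, 1-00*, 1-11, 11-0*, 11-1*, 110-*, 111-*
[col 2] --00, -10-, 0-0-, 00--, 11--
Prime implicants: --00, -011, -10-, 0-0-, 00--, 1-11, 11--
PI chart (minterm → PIs covering it):
  0 | --00,0-0-,00--
  1 | 0-0-,00--
  2 | 00--  (sole → essential)
  3 | -011,00--
  4 | --00,-10-,0-0-
  5 | -10-,0-0-
  11 | -011,1-11
  12 | --00,-10-,11--
  13 | -10-,11--
  14 | 11--  (sole → essential)
  15 | 1-11,11--
Essential prime implicants: 00--, 11--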